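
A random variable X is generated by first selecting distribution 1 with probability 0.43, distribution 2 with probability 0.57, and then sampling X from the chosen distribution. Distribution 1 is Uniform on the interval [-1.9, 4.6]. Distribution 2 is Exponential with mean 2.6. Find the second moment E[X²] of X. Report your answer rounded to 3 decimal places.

For each component E[X²] = Var + (mean)², giving 1: 5.34333; 2: 13.52.
Overall E[X²] = 0.43·5.34333 + 0.57·13.52 = 10.004.

10.004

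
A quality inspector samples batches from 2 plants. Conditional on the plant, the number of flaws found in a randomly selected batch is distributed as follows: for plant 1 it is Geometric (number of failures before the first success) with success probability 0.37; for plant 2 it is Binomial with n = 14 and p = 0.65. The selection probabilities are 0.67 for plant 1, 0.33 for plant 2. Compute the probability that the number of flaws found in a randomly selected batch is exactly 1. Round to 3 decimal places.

0.156

Conditional on each plant, P(X = 1): 1: 0.2331; 2: 1.07628e-05.
By total probability, P(X = 1) = 0.67·0.2331 + 0.33·1.07628e-05 = 0.156181.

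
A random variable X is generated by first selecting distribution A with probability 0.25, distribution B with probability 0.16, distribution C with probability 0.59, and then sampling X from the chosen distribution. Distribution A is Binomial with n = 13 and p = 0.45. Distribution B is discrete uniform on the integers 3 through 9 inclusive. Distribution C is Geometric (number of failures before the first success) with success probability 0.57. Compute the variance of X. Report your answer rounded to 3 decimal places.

Per component, A: μ=5.85, E[X²]=37.44; B: μ=6, E[X²]=40; C: μ=0.754386, E[X²]=1.89258.
E[X] = 0.25·5.85 + 0.16·6 + 0.59·0.754386 = 2.86759.
E[X²] = 0.25·37.44 + 0.16·40 + 0.59·1.89258 = 16.8766.
Var(X) = E[X²] − (E[X])² = 16.8766 − 8.22306 = 8.65356.

8.654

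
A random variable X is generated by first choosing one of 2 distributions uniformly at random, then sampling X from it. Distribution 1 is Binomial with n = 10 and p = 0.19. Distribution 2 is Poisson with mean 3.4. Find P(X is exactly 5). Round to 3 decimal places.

0.074

Conditional on each component, P(X = 5): 1: 0.0217567; 2: 0.126361.
By total probability, P(X = 5) = 0.5·0.0217567 + 0.5·0.126361 = 0.0740587.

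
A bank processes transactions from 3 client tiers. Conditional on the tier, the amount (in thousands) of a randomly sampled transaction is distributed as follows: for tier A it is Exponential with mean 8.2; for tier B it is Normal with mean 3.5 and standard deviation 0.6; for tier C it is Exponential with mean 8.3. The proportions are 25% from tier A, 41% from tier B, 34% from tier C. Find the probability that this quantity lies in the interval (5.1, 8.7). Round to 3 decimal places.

0.114

Conditional on each tier, P(5.1 < X < 8.7): A: 0.190778; B: 0.00383038; C: 0.190363.
By total probability, P(5.1 < X < 8.7) = 0.25·0.190778 + 0.41·0.00383038 + 0.34·0.190363 = 0.113988.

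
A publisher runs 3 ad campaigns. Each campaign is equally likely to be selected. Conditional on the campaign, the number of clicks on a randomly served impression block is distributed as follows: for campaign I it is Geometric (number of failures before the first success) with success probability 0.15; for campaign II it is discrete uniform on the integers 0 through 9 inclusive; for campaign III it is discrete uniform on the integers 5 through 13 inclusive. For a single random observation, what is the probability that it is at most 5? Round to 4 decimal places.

0.4447

Conditional on each campaign, P(X ≤ 5): I: 0.62285; II: 0.6; III: 0.111111.
By total probability, P(X ≤ 5) = 0.333333·0.62285 + 0.333333·0.6 + 0.333333·0.111111 = 0.444654.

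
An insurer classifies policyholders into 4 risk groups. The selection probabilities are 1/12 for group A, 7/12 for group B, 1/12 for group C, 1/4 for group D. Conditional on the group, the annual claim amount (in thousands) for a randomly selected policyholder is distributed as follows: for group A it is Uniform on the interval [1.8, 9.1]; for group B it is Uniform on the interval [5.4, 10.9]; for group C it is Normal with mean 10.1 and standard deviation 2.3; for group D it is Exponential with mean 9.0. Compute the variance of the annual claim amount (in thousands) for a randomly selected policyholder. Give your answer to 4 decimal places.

Per component, A: μ=5.45, E[X²]=34.1433; B: μ=8.15, E[X²]=68.9433; C: μ=10.1, E[X²]=107.3; D: μ=9, E[X²]=162.
E[X] = 0.0833333·5.45 + 0.583333·8.15 + 0.0833333·10.1 + 0.25·9 = 8.3.
E[X²] = 0.0833333·34.1433 + 0.583333·68.9433 + 0.0833333·107.3 + 0.25·162 = 92.5039.
Var(X) = E[X²] − (E[X])² = 92.5039 − 68.89 = 23.6139.

23.6139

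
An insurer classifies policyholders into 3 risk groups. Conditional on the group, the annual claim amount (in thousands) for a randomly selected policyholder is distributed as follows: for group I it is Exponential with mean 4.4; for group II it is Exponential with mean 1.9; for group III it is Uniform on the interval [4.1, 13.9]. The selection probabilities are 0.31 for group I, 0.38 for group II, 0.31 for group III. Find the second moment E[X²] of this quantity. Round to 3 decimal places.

42.338

For each component E[X²] = Var + (mean)², giving I: 38.72; II: 7.22; III: 89.0033.
Overall E[X²] = 0.31·38.72 + 0.38·7.22 + 0.31·89.0033 = 42.3378.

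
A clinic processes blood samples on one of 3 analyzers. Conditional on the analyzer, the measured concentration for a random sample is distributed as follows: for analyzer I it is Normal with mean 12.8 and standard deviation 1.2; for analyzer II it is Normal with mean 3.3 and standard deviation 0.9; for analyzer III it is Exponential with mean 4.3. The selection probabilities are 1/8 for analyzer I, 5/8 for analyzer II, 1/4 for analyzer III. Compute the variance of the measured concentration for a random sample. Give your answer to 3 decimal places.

Per component, I: μ=12.8, E[X²]=165.28; II: μ=3.3, E[X²]=11.7; III: μ=4.3, E[X²]=36.98.
E[X] = 0.125·12.8 + 0.625·3.3 + 0.25·4.3 = 4.7375.
E[X²] = 0.125·165.28 + 0.625·11.7 + 0.25·36.98 = 37.2175.
Var(X) = E[X²] − (E[X])² = 37.2175 − 22.4439 = 14.7736.

14.774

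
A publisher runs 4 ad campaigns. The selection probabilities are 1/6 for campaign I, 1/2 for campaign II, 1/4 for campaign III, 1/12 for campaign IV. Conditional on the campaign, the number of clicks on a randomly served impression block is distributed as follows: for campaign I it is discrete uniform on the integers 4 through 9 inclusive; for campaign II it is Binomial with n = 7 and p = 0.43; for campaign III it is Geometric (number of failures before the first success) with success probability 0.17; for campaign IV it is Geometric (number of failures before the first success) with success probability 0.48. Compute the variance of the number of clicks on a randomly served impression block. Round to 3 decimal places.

Per component, I: μ=6.5, E[X²]=45.1667; II: μ=3.01, E[X²]=10.7758; III: μ=4.88235, E[X²]=52.5571; IV: μ=1.08333, E[X²]=3.43056.
E[X] = 0.166667·6.5 + 0.5·3.01 + 0.25·4.88235 + 0.0833333·1.08333 = 3.8992.
E[X²] = 0.166667·45.1667 + 0.5·10.7758 + 0.25·52.5571 + 0.0833333·3.43056 = 26.3408.
Var(X) = E[X²] − (E[X])² = 26.3408 − 15.2038 = 11.1371.

11.137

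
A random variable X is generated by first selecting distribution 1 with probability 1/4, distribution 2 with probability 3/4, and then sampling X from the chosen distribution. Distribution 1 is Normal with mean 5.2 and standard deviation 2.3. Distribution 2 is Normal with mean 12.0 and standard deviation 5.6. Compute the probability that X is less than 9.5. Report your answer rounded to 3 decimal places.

0.488

Conditional on each component, P(X < 9.5): 1: 0.969228; 2: 0.327644.
By total probability, P(X < 9.5) = 0.25·0.969228 + 0.75·0.327644 = 0.48804.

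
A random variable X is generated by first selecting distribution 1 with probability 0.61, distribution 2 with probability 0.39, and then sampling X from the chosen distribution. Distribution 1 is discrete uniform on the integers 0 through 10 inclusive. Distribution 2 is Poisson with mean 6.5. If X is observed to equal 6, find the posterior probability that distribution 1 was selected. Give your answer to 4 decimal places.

Likelihoods P(X=6 | ·): 1: 0.0909091; 2: 0.157483.
Posterior ∝ prior × likelihood. Numerator for 1: 0.61·0.0909091 = 0.0554545.
Normalizing constant: 0.61·0.0909091 + 0.39·0.157483 = 0.116873.
P(1 | observation) = 0.0554545 / 0.116873 = 0.474486.

0.4745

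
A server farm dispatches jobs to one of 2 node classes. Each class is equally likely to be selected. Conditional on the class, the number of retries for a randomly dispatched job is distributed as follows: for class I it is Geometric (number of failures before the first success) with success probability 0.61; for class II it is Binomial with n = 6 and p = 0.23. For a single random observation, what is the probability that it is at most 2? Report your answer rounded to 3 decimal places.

Conditional on each class, P(X ≤ 2): I: 0.940681; II: 0.860898.
By total probability, P(X ≤ 2) = 0.5·0.940681 + 0.5·0.860898 = 0.900789.

0.901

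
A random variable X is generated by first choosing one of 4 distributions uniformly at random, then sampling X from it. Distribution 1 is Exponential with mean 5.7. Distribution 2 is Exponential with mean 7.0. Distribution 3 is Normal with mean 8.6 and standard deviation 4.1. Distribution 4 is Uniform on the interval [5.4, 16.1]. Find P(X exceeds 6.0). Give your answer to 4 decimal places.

0.6136

Conditional on each component, P(X > 6.0): 1: 0.349018; 2: 0.424373; 3: 0.737007; 4: 0.943925.
By total probability, P(X > 6.0) = 0.25·0.349018 + 0.25·0.424373 + 0.25·0.737007 + 0.25·0.943925 = 0.613581.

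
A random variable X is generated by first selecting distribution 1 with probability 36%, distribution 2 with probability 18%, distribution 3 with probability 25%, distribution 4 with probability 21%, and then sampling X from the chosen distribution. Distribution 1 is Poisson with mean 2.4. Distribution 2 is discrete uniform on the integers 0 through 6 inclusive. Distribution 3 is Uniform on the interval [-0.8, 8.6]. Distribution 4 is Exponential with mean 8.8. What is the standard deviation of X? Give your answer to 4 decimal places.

Per component, 1: μ=2.4, E[X²]=8.16; 2: μ=3, E[X²]=13; 3: μ=3.9, E[X²]=22.5733; 4: μ=8.8, E[X²]=154.88.
E[X] = 0.36·2.4 + 0.18·3 + 0.25·3.9 + 0.21·8.8 = 4.227.
E[X²] = 0.36·8.16 + 0.18·13 + 0.25·22.5733 + 0.21·154.88 = 43.4457.
Var(X) = E[X²] − (E[X])² = 43.4457 − 17.8675 = 25.5782.
SD(X) = √25.5782 = 5.05749.

5.0575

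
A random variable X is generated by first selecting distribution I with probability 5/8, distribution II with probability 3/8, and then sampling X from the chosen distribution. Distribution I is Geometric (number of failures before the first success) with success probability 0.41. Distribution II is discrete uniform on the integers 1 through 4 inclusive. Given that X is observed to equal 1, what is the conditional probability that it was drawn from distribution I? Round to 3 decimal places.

Likelihoods P(X=1 | ·): I: 0.2419; II: 0.25.
Posterior ∝ prior × likelihood. Numerator for I: 0.625·0.2419 = 0.151188.
Normalizing constant: 0.625·0.2419 + 0.375·0.25 = 0.244938.
P(I | observation) = 0.151188 / 0.244938 = 0.617249.

0.617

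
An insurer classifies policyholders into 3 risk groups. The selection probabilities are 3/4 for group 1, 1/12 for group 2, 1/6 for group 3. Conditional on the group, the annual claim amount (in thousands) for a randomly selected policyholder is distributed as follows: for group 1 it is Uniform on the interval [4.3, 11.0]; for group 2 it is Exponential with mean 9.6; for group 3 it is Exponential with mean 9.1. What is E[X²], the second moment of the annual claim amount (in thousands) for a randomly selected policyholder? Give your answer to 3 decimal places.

For each component E[X²] = Var + (mean)², giving 1: 62.2633; 2: 184.32; 3: 165.62.
Overall E[X²] = 0.75·62.2633 + 0.0833333·184.32 + 0.166667·165.62 = 89.6608.

89.661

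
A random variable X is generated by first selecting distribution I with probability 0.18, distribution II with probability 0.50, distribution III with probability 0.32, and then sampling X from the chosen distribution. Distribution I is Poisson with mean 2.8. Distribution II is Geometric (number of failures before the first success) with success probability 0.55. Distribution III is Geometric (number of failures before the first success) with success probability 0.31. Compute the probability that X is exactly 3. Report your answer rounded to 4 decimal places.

Conditional on each component, P(X = 3): I: 0.222484; II: 0.0501187; III: 0.101838.
By total probability, P(X = 3) = 0.18·0.222484 + 0.5·0.0501187 + 0.32·0.101838 = 0.0976945.

0.0977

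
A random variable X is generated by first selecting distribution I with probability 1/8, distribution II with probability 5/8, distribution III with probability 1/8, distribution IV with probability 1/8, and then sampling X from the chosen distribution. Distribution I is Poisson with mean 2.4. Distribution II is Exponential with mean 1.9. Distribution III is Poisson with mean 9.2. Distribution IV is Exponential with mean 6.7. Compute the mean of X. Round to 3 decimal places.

Component means — I: 2.4; II: 1.9; III: 9.2; IV: 6.7.
E[X] = 0.125·2.4 + 0.625·1.9 + 0.125·9.2 + 0.125·6.7 = 3.475.

3.475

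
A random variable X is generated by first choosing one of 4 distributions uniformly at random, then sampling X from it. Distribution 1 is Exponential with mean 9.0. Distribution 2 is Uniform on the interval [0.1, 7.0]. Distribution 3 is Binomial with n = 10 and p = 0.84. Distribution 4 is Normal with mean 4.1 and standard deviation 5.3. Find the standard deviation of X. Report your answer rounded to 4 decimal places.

Per component, 1: μ=9, E[X²]=162; 2: μ=3.55, E[X²]=16.57; 3: μ=8.4, E[X²]=71.904; 4: μ=4.1, E[X²]=44.9.
E[X] = 0.25·9 + 0.25·3.55 + 0.25·8.4 + 0.25·4.1 = 6.2625.
E[X²] = 0.25·162 + 0.25·16.57 + 0.25·71.904 + 0.25·44.9 = 73.8435.
Var(X) = E[X²] − (E[X])² = 73.8435 − 39.2189 = 34.6246.
SD(X) = √34.6246 = 5.88427.

5.8843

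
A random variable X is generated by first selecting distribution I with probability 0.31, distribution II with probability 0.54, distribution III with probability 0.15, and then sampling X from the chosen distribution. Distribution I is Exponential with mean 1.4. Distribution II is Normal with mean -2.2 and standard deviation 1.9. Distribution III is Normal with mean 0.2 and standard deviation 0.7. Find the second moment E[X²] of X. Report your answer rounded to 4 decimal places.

For each component E[X²] = Var + (mean)², giving I: 3.92; II: 8.45; III: 0.53.
Overall E[X²] = 0.31·3.92 + 0.54·8.45 + 0.15·0.53 = 5.8577.

5.8577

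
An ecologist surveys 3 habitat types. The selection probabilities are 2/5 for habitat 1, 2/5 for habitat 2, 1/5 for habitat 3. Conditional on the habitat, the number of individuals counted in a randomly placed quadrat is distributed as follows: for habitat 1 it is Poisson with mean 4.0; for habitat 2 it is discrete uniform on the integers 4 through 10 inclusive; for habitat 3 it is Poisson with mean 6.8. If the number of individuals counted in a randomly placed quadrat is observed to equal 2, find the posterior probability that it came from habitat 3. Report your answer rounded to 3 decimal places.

0.081

Likelihoods P(X=2 | ·): 1: 0.146525; 2: 0; 3: 0.0257505.
Posterior ∝ prior × likelihood. Numerator for 3: 0.2·0.0257505 = 0.0051501.
Normalizing constant: 0.4·0.146525 + 0.4·0 + 0.2·0.0257505 = 0.0637601.
P(3 | observation) = 0.0051501 / 0.0637601 = 0.080773.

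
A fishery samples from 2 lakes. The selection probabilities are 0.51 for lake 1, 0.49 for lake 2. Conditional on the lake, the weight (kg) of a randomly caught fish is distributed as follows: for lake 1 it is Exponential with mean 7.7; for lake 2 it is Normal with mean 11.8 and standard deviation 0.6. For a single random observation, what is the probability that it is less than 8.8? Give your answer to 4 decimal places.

Conditional on each lake, P(X < 8.8): 1: 0.681093; 2: 2.86652e-07.
By total probability, P(X < 8.8) = 0.51·0.681093 + 0.49·2.86652e-07 = 0.347358.

0.3474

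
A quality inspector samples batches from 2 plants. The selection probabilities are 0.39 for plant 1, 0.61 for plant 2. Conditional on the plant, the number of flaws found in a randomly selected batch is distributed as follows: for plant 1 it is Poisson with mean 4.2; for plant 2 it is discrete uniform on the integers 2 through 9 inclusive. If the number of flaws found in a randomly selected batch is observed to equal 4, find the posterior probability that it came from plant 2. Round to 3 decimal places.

0.501

Likelihoods P(X=4 | ·): 1: 0.194424; 2: 0.125.
Posterior ∝ prior × likelihood. Numerator for 2: 0.61·0.125 = 0.07625.
Normalizing constant: 0.39·0.194424 + 0.61·0.125 = 0.152075.
P(2 | observation) = 0.07625 / 0.152075 = 0.501397.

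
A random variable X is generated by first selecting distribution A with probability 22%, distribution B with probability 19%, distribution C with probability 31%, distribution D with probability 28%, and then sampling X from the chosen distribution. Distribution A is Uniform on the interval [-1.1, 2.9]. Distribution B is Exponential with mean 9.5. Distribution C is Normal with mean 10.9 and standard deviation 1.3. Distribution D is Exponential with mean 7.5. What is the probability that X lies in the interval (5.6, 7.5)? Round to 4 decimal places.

Conditional on each component, P(5.6 < X < 7.5): A: 0; B: 0.100535; C: 0.00443353; D: 0.106064.
By total probability, P(5.6 < X < 7.5) = 0.22·0 + 0.19·0.100535 + 0.31·0.00443353 + 0.28·0.106064 = 0.0501741.

0.0502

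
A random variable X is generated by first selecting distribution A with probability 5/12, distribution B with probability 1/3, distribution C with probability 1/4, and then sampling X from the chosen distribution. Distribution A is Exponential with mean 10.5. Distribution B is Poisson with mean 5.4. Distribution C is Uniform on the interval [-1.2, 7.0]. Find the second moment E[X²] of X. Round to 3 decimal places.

For each component E[X²] = Var + (mean)², giving A: 220.5; B: 34.56; C: 14.0133.
Overall E[X²] = 0.416667·220.5 + 0.333333·34.56 + 0.25·14.0133 = 106.898.

106.898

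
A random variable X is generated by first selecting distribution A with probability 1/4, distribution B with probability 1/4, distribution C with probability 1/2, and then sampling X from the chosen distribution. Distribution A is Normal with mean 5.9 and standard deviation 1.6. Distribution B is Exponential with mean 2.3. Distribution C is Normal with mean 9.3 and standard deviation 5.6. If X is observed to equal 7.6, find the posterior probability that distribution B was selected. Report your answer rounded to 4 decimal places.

0.0543

Likelihoods f(7.6 | ·): A: 0.141792; B: 0.0159666; C: 0.0680316.
Posterior ∝ prior × likelihood. Numerator for B: 0.25·0.0159666 = 0.00399165.
Normalizing constant: 0.25·0.141792 + 0.25·0.0159666 + 0.5·0.0680316 = 0.0734554.
P(B | observation) = 0.00399165 / 0.0734554 = 0.0543411.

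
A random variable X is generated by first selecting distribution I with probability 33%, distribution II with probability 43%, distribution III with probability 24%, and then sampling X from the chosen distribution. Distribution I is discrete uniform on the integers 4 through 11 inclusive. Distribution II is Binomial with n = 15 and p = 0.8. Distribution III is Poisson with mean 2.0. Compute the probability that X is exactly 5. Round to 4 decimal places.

Conditional on each component, P(X = 5): I: 0.125; II: 0.000100764; III: 0.0360894.
By total probability, P(X = 5) = 0.33·0.125 + 0.43·0.000100764 + 0.24·0.0360894 = 0.0499548.

0.0500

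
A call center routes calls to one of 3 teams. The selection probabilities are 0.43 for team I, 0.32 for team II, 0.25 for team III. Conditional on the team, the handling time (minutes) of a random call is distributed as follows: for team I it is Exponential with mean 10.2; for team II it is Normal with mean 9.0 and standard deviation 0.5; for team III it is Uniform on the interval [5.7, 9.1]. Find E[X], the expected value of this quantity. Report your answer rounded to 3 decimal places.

9.116

Component means — I: 10.2; II: 9; III: 7.4.
E[X] = 0.43·10.2 + 0.32·9 + 0.25·7.4 = 9.116.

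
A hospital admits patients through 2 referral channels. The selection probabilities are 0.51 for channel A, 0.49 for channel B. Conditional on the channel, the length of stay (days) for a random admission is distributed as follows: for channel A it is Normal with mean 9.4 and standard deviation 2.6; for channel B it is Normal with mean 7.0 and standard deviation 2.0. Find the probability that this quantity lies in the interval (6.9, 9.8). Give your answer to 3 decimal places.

0.416

Conditional on each channel, P(6.9 < X < 9.8): A: 0.392994; B: 0.439182.
By total probability, P(6.9 < X < 9.8) = 0.51·0.392994 + 0.49·0.439182 = 0.415626.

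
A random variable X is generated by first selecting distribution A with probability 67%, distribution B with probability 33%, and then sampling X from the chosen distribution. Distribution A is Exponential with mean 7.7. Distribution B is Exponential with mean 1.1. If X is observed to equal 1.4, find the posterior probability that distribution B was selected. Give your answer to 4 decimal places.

Likelihoods f(1.4 | ·): A: 0.10828; B: 0.254606.
Posterior ∝ prior × likelihood. Numerator for B: 0.33·0.254606 = 0.08402.
Normalizing constant: 0.67·0.10828 + 0.33·0.254606 = 0.156567.
P(B | observation) = 0.08402 / 0.156567 = 0.536638.

0.5366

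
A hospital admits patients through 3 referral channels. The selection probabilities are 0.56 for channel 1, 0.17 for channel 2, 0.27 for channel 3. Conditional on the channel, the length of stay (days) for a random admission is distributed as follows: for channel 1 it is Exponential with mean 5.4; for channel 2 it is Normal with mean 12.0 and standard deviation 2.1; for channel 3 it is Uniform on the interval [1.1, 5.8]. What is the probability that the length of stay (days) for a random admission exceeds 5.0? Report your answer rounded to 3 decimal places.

0.438

Conditional on each channel, P(X > 5.0): 1: 0.396164; 2: 0.999571; 3: 0.170213.
By total probability, P(X > 5.0) = 0.56·0.396164 + 0.17·0.999571 + 0.27·0.170213 = 0.437737.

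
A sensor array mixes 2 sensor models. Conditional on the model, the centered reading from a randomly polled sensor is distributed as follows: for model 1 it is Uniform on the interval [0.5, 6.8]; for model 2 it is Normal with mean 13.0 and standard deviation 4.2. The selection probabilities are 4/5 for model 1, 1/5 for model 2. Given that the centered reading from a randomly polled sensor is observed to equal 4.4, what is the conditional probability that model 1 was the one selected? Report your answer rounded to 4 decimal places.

0.9819

Likelihoods f(4.4 | ·): 1: 0.15873; 2: 0.011674.
Posterior ∝ prior × likelihood. Numerator for 1: 0.8·0.15873 = 0.126984.
Normalizing constant: 0.8·0.15873 + 0.2·0.011674 = 0.129319.
P(1 | observation) = 0.126984 / 0.129319 = 0.981945.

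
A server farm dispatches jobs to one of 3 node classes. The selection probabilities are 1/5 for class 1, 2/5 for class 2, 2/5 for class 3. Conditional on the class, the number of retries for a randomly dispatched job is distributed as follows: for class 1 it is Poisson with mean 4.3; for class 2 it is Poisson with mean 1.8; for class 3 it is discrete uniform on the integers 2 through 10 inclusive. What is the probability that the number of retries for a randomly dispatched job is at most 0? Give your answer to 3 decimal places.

Conditional on each class, P(X ≤ 0): 1: 0.0135686; 2: 0.165299; 3: 0.
By total probability, P(X ≤ 0) = 0.2·0.0135686 + 0.4·0.165299 + 0.4·0 = 0.0688333.

0.069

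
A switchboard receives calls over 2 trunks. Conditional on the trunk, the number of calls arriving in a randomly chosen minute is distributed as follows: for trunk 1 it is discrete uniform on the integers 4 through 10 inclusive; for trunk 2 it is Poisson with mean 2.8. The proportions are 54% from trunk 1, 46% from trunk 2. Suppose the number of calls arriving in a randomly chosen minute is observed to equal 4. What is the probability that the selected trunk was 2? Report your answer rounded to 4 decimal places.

0.4815

Likelihoods P(X=4 | ·): 1: 0.142857; 2: 0.155739.
Posterior ∝ prior × likelihood. Numerator for 2: 0.46·0.155739 = 0.0716398.
Normalizing constant: 0.54·0.142857 + 0.46·0.155739 = 0.148783.
P(2 | observation) = 0.0716398 / 0.148783 = 0.481506.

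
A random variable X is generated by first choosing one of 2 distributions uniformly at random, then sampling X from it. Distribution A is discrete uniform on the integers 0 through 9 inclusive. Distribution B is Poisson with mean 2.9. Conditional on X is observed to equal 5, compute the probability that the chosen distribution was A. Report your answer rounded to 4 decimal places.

0.5153

Likelihoods P(X=5 | ·): A: 0.1; B: 0.0940491.
Posterior ∝ prior × likelihood. Numerator for A: 0.5·0.1 = 0.05.
Normalizing constant: 0.5·0.1 + 0.5·0.0940491 = 0.0970246.
P(A | observation) = 0.05 / 0.0970246 = 0.515333.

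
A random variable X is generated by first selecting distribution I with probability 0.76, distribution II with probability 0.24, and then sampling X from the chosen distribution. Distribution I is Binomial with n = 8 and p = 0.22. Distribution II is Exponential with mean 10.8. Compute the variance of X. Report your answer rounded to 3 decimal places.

Per component, I: μ=1.76, E[X²]=4.4704; II: μ=10.8, E[X²]=233.28.
E[X] = 0.76·1.76 + 0.24·10.8 = 3.9296.
E[X²] = 0.76·4.4704 + 0.24·233.28 = 59.3847.
Var(X) = E[X²] − (E[X])² = 59.3847 − 15.4418 = 43.9429.

43.943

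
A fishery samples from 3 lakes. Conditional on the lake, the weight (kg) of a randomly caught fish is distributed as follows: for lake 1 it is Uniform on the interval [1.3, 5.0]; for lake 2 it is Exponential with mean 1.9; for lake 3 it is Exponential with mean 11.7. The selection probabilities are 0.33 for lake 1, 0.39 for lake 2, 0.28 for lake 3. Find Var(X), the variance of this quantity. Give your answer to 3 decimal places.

Per component, 1: μ=3.15, E[X²]=11.0633; 2: μ=1.9, E[X²]=7.22; 3: μ=11.7, E[X²]=273.78.
E[X] = 0.33·3.15 + 0.39·1.9 + 0.28·11.7 = 5.0565.
E[X²] = 0.33·11.0633 + 0.39·7.22 + 0.28·273.78 = 83.1251.
Var(X) = E[X²] − (E[X])² = 83.1251 − 25.5682 = 57.5569.

57.557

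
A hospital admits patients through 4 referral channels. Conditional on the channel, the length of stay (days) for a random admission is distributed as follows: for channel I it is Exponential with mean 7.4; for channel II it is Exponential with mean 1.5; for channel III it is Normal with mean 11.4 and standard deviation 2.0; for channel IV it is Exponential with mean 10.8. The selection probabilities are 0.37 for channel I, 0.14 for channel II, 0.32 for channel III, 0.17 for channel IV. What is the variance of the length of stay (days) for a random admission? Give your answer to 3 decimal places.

52.579

Per component, I: μ=7.4, E[X²]=109.52; II: μ=1.5, E[X²]=4.5; III: μ=11.4, E[X²]=133.96; IV: μ=10.8, E[X²]=233.28.
E[X] = 0.37·7.4 + 0.14·1.5 + 0.32·11.4 + 0.17·10.8 = 8.432.
E[X²] = 0.37·109.52 + 0.14·4.5 + 0.32·133.96 + 0.17·233.28 = 123.677.
Var(X) = E[X²] − (E[X])² = 123.677 − 71.0986 = 52.5786.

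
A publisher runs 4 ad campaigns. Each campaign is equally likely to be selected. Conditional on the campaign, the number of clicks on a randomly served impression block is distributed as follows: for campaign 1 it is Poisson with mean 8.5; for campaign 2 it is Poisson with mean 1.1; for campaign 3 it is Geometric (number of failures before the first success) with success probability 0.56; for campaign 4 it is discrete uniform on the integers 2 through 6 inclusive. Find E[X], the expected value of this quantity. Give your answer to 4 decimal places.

3.5964

Component means — 1: 8.5; 2: 1.1; 3: 0.785714; 4: 4.
E[X] = 0.25·8.5 + 0.25·1.1 + 0.25·0.785714 + 0.25·4 = 3.59643.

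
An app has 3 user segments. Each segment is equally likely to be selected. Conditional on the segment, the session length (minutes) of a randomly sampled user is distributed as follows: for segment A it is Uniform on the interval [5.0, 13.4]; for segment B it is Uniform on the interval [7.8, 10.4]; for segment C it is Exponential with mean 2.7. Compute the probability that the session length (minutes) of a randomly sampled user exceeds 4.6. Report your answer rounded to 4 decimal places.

0.7273

Conditional on each segment, P(X > 4.6): A: 1; B: 1; C: 0.182008.
By total probability, P(X > 4.6) = 0.333333·1 + 0.333333·1 + 0.333333·0.182008 = 0.727336.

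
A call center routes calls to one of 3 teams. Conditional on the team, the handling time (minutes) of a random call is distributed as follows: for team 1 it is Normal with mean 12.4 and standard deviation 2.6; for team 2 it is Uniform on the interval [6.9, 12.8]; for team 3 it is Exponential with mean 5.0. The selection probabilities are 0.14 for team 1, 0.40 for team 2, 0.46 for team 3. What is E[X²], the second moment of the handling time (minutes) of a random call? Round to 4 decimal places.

For each component E[X²] = Var + (mean)², giving 1: 160.52; 2: 99.9233; 3: 50.
Overall E[X²] = 0.14·160.52 + 0.4·99.9233 + 0.46·50 = 85.4421.

85.4421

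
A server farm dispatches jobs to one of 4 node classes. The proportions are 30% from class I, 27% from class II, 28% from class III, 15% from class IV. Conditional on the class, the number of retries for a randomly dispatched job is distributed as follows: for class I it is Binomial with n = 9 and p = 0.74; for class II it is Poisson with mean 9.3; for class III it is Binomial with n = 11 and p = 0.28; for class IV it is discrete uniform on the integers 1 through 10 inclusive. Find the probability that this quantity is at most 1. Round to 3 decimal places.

Conditional on each class, P(X ≤ 1): I: 0.000144508; II: 0.00094167; III: 0.142268; IV: 0.1.
By total probability, P(X ≤ 1) = 0.3·0.000144508 + 0.27·0.00094167 + 0.28·0.142268 + 0.15·0.1 = 0.0551328.

0.055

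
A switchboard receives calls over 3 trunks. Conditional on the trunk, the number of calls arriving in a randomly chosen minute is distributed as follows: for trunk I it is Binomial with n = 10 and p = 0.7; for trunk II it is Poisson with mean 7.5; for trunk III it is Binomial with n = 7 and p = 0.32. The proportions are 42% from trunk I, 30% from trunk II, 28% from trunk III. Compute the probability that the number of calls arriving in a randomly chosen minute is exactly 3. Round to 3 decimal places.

Conditional on each trunk, P(X = 3): I: 0.00900169; II: 0.0388887; III: 0.245219.
By total probability, P(X = 3) = 0.42·0.00900169 + 0.3·0.0388887 + 0.28·0.245219 = 0.0841086.

0.084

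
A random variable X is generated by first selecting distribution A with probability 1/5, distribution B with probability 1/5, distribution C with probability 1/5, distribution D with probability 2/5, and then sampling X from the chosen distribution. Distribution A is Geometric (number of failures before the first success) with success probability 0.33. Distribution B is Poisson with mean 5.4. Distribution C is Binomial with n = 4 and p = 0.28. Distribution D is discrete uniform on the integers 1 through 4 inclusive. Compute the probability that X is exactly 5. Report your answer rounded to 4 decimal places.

Conditional on each component, P(X = 5): A: 0.0445541; B: 0.172821; C: 0; D: 0.
By total probability, P(X = 5) = 0.2·0.0445541 + 0.2·0.172821 + 0.2·0 + 0.4·0 = 0.0434751.

0.0435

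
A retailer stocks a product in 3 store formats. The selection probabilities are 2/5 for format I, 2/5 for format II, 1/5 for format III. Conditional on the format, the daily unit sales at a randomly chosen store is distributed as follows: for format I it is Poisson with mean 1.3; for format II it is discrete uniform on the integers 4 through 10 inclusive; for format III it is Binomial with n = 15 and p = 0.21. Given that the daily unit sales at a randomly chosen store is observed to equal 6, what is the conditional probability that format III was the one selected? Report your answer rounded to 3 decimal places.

0.151

Likelihoods P(X=6 | ·): I: 0.00182703; II: 0.142857; III: 0.0514474.
Posterior ∝ prior × likelihood. Numerator for III: 0.2·0.0514474 = 0.0102895.
Normalizing constant: 0.4·0.00182703 + 0.4·0.142857 + 0.2·0.0514474 = 0.0681632.
P(III | observation) = 0.0102895 / 0.0681632 = 0.150954.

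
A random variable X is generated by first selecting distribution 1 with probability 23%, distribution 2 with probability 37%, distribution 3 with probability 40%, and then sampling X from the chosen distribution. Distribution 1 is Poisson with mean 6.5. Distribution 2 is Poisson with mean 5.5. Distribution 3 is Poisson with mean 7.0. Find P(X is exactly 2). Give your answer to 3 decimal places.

0.039

Conditional on each component, P(X = 2): 1: 0.0317602; 2: 0.0618124; 3: 0.0223411.
By total probability, P(X = 2) = 0.23·0.0317602 + 0.37·0.0618124 + 0.4·0.0223411 = 0.0391119.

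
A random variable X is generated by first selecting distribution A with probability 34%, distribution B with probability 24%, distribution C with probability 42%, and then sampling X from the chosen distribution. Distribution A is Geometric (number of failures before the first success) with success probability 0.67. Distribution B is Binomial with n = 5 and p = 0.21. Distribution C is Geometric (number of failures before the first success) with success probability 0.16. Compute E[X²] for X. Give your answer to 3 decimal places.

For each component E[X²] = Var + (mean)², giving A: 0.977723; B: 1.932; C: 60.375.
Overall E[X²] = 0.34·0.977723 + 0.24·1.932 + 0.42·60.375 = 26.1536.

26.154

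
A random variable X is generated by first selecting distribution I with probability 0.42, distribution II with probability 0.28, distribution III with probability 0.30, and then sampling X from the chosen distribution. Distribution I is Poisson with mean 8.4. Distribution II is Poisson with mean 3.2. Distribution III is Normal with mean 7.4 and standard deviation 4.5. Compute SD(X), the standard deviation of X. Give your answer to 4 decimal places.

Per component, I: μ=8.4, E[X²]=78.96; II: μ=3.2, E[X²]=13.44; III: μ=7.4, E[X²]=75.01.
E[X] = 0.42·8.4 + 0.28·3.2 + 0.3·7.4 = 6.644.
E[X²] = 0.42·78.96 + 0.28·13.44 + 0.3·75.01 = 59.4294.
Var(X) = E[X²] − (E[X])² = 59.4294 − 44.1427 = 15.2867.
SD(X) = √15.2867 = 3.90982.

3.9098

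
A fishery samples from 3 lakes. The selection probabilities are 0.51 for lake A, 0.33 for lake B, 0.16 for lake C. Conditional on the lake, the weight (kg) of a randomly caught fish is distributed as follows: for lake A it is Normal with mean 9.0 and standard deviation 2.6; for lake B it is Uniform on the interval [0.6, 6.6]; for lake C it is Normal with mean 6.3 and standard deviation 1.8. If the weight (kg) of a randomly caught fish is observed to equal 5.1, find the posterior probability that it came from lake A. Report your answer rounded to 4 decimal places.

Likelihoods f(5.1 | ·): A: 0.0498145; B: 0.166667; C: 0.177471.
Posterior ∝ prior × likelihood. Numerator for A: 0.51·0.0498145 = 0.0254054.
Normalizing constant: 0.51·0.0498145 + 0.33·0.166667 + 0.16·0.177471 = 0.108801.
P(A | observation) = 0.0254054 / 0.108801 = 0.233504.

0.2335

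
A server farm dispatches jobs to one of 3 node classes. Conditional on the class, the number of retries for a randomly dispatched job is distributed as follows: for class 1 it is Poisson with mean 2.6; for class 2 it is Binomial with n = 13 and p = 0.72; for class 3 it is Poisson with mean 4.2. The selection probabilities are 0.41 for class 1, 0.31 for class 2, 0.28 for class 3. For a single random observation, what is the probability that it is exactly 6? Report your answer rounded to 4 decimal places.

0.0551

Conditional on each class, P(X = 6): 1: 0.0318671; 2: 0.0322566; 3: 0.114321.
By total probability, P(X = 6) = 0.41·0.0318671 + 0.31·0.0322566 + 0.28·0.114321 = 0.0550749.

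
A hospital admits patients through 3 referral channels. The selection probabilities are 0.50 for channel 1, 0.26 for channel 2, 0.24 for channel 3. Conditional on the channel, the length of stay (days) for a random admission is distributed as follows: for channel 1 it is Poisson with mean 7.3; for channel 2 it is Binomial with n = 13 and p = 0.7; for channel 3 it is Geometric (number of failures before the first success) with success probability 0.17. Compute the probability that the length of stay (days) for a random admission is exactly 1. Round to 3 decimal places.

Conditional on each channel, P(X = 1): 1: 0.00493143; 2: 4.83611e-06; 3: 0.1411.
By total probability, P(X = 1) = 0.5·0.00493143 + 0.26·4.83611e-06 + 0.24·0.1411 = 0.036331.

0.036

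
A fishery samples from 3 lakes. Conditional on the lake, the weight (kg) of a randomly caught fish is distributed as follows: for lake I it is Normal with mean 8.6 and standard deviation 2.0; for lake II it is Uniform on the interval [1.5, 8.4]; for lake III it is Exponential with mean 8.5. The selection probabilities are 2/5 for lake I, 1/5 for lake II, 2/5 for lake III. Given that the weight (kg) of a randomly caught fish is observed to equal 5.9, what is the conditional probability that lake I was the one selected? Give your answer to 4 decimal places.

0.3793

Likelihoods f(5.9 | ·): I: 0.0801917; II: 0.144928; III: 0.0587665.
Posterior ∝ prior × likelihood. Numerator for I: 0.4·0.0801917 = 0.0320767.
Normalizing constant: 0.4·0.0801917 + 0.2·0.144928 + 0.4·0.0587665 = 0.0845688.
P(I | observation) = 0.0320767 / 0.0845688 = 0.379297.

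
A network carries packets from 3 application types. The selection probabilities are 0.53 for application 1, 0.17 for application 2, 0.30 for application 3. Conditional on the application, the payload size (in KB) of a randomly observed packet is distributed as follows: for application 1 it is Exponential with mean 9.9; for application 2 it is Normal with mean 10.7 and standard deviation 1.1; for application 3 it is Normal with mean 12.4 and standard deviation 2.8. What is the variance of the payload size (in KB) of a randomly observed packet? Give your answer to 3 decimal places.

55.702

Per component, 1: μ=9.9, E[X²]=196.02; 2: μ=10.7, E[X²]=115.7; 3: μ=12.4, E[X²]=161.6.
E[X] = 0.53·9.9 + 0.17·10.7 + 0.3·12.4 = 10.786.
E[X²] = 0.53·196.02 + 0.17·115.7 + 0.3·161.6 = 172.04.
Var(X) = E[X²] − (E[X])² = 172.04 − 116.338 = 55.7018.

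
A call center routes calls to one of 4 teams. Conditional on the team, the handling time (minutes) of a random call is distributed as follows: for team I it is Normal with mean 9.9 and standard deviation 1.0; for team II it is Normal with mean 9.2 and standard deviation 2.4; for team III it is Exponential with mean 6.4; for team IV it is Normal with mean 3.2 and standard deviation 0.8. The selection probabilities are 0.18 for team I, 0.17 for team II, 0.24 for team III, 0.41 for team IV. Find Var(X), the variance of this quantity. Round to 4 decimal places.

Per component, I: μ=9.9, E[X²]=99.01; II: μ=9.2, E[X²]=90.4; III: μ=6.4, E[X²]=81.92; IV: μ=3.2, E[X²]=10.88.
E[X] = 0.18·9.9 + 0.17·9.2 + 0.24·6.4 + 0.41·3.2 = 6.194.
E[X²] = 0.18·99.01 + 0.17·90.4 + 0.24·81.92 + 0.41·10.88 = 57.3114.
Var(X) = E[X²] − (E[X])² = 57.3114 − 38.3656 = 18.9458.

18.9458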